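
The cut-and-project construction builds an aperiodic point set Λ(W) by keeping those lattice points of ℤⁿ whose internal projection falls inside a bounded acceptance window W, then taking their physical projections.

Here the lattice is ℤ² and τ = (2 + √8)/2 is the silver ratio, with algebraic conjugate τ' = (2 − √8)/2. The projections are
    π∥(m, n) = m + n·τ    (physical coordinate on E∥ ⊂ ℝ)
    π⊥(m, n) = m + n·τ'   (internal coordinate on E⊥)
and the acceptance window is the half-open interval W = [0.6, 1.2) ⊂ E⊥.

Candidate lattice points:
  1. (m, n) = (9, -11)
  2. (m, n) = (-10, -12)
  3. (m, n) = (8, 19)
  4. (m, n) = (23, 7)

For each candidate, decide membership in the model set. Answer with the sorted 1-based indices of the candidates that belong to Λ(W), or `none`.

Compute τ' = (2−√8)/2 = -0.4142, so π⊥(m,n) = m -0.4142·n.
candidate 1: (m,n)=(9,-11) → π∥ = 9-11·τ ≈ -17.5563, π⊥ = 9-11·τ' ≈ 13.5563 ∉ [0.6, 1.2) ⇒ out
candidate 2: (m,n)=(-10,-12) → π∥ = -10-12·τ ≈ -38.9706, π⊥ = -10-12·τ' ≈ -5.0294 ∉ [0.6, 1.2) ⇒ out
candidate 3: (m,n)=(8,19) → π∥ = 8+19·τ ≈ 53.8701, π⊥ = 8+19·τ' ≈ 0.1299 ∉ [0.6, 1.2) ⇒ out
candidate 4: (m,n)=(23,7) → π∥ = 23+7·τ ≈ 39.8995, π⊥ = 23+7·τ' ≈ 20.1005 ∉ [0.6, 1.2) ⇒ out

none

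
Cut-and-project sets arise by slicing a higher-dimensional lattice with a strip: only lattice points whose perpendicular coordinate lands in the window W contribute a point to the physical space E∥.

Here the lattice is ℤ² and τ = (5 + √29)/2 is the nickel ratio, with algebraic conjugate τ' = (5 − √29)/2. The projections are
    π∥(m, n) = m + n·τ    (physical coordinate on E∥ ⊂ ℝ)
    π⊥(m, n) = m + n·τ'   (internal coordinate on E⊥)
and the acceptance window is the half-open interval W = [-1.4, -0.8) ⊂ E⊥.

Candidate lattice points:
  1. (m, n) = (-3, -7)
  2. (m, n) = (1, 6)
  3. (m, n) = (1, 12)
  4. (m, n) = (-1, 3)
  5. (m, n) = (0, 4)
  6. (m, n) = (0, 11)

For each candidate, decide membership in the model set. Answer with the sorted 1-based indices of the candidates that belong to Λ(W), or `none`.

τ' = (5−√29)/2 ≈ -0.192582.
candidate 1: (m,n)=(-3,-7) → π∥ = -3-7·τ ≈ -39.348077, π⊥ = -3-7·τ' ≈ -1.651923 ∉ [-1.4, -0.8) ⇒ out
candidate 2: (m,n)=(1,6) → π∥ = 1+6·τ ≈ 32.155494, π⊥ = 1+6·τ' ≈ -0.155494 ∉ [-1.4, -0.8) ⇒ out
candidate 3: (m,n)=(1,12) → π∥ = 1+12·τ ≈ 63.310989, π⊥ = 1+12·τ' ≈ -1.310989 ∈ [-1.4, -0.8) ⇒ IN Λ
candidate 4: (m,n)=(-1,3) → π∥ = -1+3·τ ≈ 14.577747, π⊥ = -1+3·τ' ≈ -1.577747 ∉ [-1.4, -0.8) ⇒ out
candidate 5: (m,n)=(0,4) → π∥ = 0+4·τ ≈ 20.770330, π⊥ = 0+4·τ' ≈ -0.770330 ∉ [-1.4, -0.8) ⇒ out
candidate 6: (m,n)=(0,11) → π∥ = 0+11·τ ≈ 57.118406, π⊥ = 0+11·τ' ≈ -2.118406 ∉ [-1.4, -0.8) ⇒ out

3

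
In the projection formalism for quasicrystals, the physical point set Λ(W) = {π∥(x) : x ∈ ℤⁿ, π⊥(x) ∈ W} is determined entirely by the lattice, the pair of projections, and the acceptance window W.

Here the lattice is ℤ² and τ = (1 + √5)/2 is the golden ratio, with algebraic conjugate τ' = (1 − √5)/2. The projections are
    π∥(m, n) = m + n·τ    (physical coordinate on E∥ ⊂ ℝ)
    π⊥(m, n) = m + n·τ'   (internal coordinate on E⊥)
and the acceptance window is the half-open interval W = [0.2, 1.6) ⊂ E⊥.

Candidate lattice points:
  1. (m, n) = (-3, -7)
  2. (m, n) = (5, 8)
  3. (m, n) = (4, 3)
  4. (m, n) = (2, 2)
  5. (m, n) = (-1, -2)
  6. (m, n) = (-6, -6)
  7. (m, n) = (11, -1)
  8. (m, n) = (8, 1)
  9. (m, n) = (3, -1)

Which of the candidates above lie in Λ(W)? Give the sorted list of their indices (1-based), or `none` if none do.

τ' = (1−√5)/2 ≈ -0.6180.
#1 (-3,-7): internal coord -3 + (-7)·τ' = +1.3262; +1.3262 ∈ [0.2, 1.6) → IN Λ
#2 (5,8): internal coord 5 + (8)·τ' = +0.0557; +0.0557 ∉ [0.2, 1.6) → out
#3 (4,3): internal coord 4 + (3)·τ' = +2.1459; +2.1459 ∉ [0.2, 1.6) → out
#4 (2,2): internal coord 2 + (2)·τ' = +0.7639; +0.7639 ∈ [0.2, 1.6) → IN Λ
#5 (-1,-2): internal coord -1 + (-2)·τ' = +0.2361; +0.2361 ∈ [0.2, 1.6) → IN Λ
#6 (-6,-6): internal coord -6 + (-6)·τ' = -2.2918; -2.2918 ∉ [0.2, 1.6) → out
#7 (11,-1): internal coord 11 + (-1)·τ' = +11.6180; +11.6180 ∉ [0.2, 1.6) → out
#8 (8,1): internal coord 8 + (1)·τ' = +7.3820; +7.3820 ∉ [0.2, 1.6) → out
#9 (3,-1): internal coord 3 + (-1)·τ' = +3.6180; +3.6180 ∉ [0.2, 1.6) → out

1, 4, 5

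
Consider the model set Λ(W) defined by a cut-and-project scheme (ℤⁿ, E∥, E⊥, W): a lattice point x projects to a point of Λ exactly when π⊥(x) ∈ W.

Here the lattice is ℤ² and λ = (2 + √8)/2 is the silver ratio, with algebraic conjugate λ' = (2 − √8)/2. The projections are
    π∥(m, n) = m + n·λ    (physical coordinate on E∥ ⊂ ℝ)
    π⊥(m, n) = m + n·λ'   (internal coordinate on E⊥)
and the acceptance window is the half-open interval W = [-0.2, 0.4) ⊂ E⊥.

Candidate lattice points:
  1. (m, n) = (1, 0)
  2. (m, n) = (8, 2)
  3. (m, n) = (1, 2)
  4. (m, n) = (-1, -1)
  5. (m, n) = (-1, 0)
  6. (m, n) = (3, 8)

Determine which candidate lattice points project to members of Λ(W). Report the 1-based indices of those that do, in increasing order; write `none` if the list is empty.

3

Compute λ' = (2−√8)/2 = -0.414214, so π⊥(m,n) = m -0.414214·n.
[1] lift (1,0): star map gives 1.000000; window check -0.2 ≤ 1.000000 < 0.4 is false → out
[2] lift (8,2): star map gives 7.171573; window check -0.2 ≤ 7.171573 < 0.4 is false → out
[3] lift (1,2): star map gives 0.171573; window check -0.2 ≤ 0.171573 < 0.4 is true → IN Λ
[4] lift (-1,-1): star map gives -0.585786; window check -0.2 ≤ -0.585786 < 0.4 is false → out
[5] lift (-1,0): star map gives -1.000000; window check -0.2 ≤ -1.000000 < 0.4 is false → out
[6] lift (3,8): star map gives -0.313708; window check -0.2 ≤ -0.313708 < 0.4 is false → out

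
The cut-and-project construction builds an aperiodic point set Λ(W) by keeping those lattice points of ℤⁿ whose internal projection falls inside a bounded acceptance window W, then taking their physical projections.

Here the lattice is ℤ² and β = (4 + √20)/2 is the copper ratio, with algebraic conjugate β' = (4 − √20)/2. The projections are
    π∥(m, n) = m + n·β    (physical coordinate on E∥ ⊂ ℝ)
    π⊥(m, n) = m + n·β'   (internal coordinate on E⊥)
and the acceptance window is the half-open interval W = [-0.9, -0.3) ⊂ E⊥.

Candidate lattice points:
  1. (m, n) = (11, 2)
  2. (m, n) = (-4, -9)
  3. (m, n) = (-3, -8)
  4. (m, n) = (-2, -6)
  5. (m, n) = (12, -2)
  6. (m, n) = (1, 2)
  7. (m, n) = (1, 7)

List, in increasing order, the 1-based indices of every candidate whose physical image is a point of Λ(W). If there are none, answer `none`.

4, 7

Numerically β ≈ 4.2361 and β' = −1/β ≈ -0.2361.
candidate 1: (m,n)=(11,2) → π∥ = 11+2·β ≈ 19.4721, π⊥ = 11+2·β' ≈ 10.5279 ∉ [-0.9, -0.3) ⇒ out
candidate 2: (m,n)=(-4,-9) → π∥ = -4-9·β ≈ -42.1246, π⊥ = -4-9·β' ≈ -1.8754 ∉ [-0.9, -0.3) ⇒ out
candidate 3: (m,n)=(-3,-8) → π∥ = -3-8·β ≈ -36.8885, π⊥ = -3-8·β' ≈ -1.1115 ∉ [-0.9, -0.3) ⇒ out
candidate 4: (m,n)=(-2,-6) → π∥ = -2-6·β ≈ -27.4164, π⊥ = -2-6·β' ≈ -0.5836 ∈ [-0.9, -0.3) ⇒ IN Λ
candidate 5: (m,n)=(12,-2) → π∥ = 12-2·β ≈ 3.5279, π⊥ = 12-2·β' ≈ 12.4721 ∉ [-0.9, -0.3) ⇒ out
candidate 6: (m,n)=(1,2) → π∥ = 1+2·β ≈ 9.4721, π⊥ = 1+2·β' ≈ 0.5279 ∉ [-0.9, -0.3) ⇒ out
candidate 7: (m,n)=(1,7) → π∥ = 1+7·β ≈ 30.6525, π⊥ = 1+7·β' ≈ -0.6525 ∈ [-0.9, -0.3) ⇒ IN Λ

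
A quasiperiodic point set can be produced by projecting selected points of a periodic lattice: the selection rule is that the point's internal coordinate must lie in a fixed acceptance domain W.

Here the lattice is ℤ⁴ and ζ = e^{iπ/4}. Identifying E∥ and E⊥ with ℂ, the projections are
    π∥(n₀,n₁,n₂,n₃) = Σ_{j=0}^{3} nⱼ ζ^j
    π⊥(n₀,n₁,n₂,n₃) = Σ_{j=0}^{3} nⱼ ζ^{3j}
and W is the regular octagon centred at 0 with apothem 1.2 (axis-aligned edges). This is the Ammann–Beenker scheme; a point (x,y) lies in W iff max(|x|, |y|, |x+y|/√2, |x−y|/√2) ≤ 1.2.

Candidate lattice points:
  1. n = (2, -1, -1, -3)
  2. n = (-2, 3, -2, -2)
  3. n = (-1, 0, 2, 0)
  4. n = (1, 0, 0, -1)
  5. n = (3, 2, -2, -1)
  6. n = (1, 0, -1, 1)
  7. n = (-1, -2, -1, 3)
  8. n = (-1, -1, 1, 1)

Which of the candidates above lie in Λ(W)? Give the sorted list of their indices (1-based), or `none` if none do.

With ζ = e^{iπ/4} the internal vectors are ζ^0,ζ^3,ζ^6,ζ^9.
#1 (2, -1, -1, -3): internal (0.5858, -1.8284); octagon support 1.8284 vs apothem 1.2 → ∉ W
#2 (-2, 3, -2, -2): internal (-5.5355, 2.7071); octagon support 5.8284 vs apothem 1.2 → ∉ W
#3 (-1, 0, 2, 0): internal (-1.0000, -2.0000); octagon support 2.1213 vs apothem 1.2 → ∉ W
#4 (1, 0, 0, -1): internal (0.2929, -0.7071); octagon support 0.7071 vs apothem 1.2 → ∈ W
#5 (3, 2, -2, -1): internal (0.8787, 2.7071); octagon support 2.7071 vs apothem 1.2 → ∉ W
#6 (1, 0, -1, 1): internal (1.7071, 1.7071); octagon support 2.4142 vs apothem 1.2 → ∉ W
#7 (-1, -2, -1, 3): internal (2.5355, 1.7071); octagon support 3.0000 vs apothem 1.2 → ∉ W
#8 (-1, -1, 1, 1): internal (0.4142, -1.0000); octagon support 1.0000 vs apothem 1.2 → ∈ W

4, 8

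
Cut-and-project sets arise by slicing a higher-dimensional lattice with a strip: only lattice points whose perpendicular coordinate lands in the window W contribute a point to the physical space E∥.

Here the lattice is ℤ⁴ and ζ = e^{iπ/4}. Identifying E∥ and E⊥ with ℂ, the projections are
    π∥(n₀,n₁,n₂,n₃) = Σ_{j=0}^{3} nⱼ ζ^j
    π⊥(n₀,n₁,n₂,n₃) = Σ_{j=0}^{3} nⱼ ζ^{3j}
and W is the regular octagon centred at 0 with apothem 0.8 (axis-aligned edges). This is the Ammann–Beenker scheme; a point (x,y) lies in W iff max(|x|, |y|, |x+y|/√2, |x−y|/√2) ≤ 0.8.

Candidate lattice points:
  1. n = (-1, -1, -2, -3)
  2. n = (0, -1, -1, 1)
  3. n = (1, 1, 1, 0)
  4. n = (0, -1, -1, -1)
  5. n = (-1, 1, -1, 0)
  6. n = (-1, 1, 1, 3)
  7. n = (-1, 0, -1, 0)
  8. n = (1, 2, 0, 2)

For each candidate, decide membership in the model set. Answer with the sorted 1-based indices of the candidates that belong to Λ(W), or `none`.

3, 4

Internal map: ζ^{3j} for j=0..3 gives (1,0), (−√2/2,√2/2), (0,−1), (√2/2,√2/2).
#1 (-1, -1, -2, -3): internal (-2.4142, -0.8284); octagon support 2.4142 vs apothem 0.8 → ∉ W
#2 (0, -1, -1, 1): internal (1.4142, 1.0000); octagon support 1.7071 vs apothem 0.8 → ∉ W
#3 (1, 1, 1, 0): internal (0.2929, -0.2929); octagon support 0.4142 vs apothem 0.8 → ∈ W
#4 (0, -1, -1, -1): internal (0.0000, -0.4142); octagon support 0.4142 vs apothem 0.8 → ∈ W
#5 (-1, 1, -1, 0): internal (-1.7071, 1.7071); octagon support 2.4142 vs apothem 0.8 → ∉ W
#6 (-1, 1, 1, 3): internal (0.4142, 1.8284); octagon support 1.8284 vs apothem 0.8 → ∉ W
#7 (-1, 0, -1, 0): internal (-1.0000, 1.0000); octagon support 1.4142 vs apothem 0.8 → ∉ W
#8 (1, 2, 0, 2): internal (1.0000, 2.8284); octagon support 2.8284 vs apothem 0.8 → ∉ W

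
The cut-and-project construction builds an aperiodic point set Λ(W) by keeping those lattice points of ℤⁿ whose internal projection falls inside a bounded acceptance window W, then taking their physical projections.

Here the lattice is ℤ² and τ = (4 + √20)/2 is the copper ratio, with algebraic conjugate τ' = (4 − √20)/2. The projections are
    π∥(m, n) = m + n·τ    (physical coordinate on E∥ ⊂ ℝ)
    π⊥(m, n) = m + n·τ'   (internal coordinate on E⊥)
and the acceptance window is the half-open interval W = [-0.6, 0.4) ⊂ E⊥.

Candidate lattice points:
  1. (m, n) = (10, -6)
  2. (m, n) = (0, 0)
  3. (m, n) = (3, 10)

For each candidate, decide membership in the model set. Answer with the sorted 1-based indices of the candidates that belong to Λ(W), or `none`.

2

Numerically τ ≈ 4.236068 and τ' = −1/τ ≈ -0.236068.
#1 (10,-6): internal coord 10 + (-6)·τ' = +11.416408; +11.416408 ∉ [-0.6, 0.4) → out
#2 (0,0): internal coord 0 + (0)·τ' = +0.000000; +0.000000 ∈ [-0.6, 0.4) → IN Λ
#3 (3,10): internal coord 3 + (10)·τ' = +0.639320; +0.639320 ∉ [-0.6, 0.4) → out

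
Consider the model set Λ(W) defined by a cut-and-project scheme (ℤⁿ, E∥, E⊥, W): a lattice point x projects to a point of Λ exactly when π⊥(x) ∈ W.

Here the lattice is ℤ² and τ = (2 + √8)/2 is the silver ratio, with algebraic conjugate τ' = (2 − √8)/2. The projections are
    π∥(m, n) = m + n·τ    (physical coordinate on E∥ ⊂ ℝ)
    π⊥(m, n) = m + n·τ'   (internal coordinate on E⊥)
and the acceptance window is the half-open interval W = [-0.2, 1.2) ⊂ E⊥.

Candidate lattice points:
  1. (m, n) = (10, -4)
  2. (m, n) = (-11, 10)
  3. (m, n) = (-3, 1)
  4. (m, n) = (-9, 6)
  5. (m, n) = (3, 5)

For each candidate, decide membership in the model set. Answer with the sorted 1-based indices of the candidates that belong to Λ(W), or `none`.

5

Compute τ' = (2−√8)/2 = -0.4142, so π⊥(m,n) = m -0.4142·n.
[1] lift (10,-4): star map gives 11.6569; window check -0.2 ≤ 11.6569 < 1.2 is false → out
[2] lift (-11,10): star map gives -15.1421; window check -0.2 ≤ -15.1421 < 1.2 is false → out
[3] lift (-3,1): star map gives -3.4142; window check -0.2 ≤ -3.4142 < 1.2 is false → out
[4] lift (-9,6): star map gives -11.4853; window check -0.2 ≤ -11.4853 < 1.2 is false → out
[5] lift (3,5): star map gives 0.9289; window check -0.2 ≤ 0.9289 < 1.2 is true → IN Λ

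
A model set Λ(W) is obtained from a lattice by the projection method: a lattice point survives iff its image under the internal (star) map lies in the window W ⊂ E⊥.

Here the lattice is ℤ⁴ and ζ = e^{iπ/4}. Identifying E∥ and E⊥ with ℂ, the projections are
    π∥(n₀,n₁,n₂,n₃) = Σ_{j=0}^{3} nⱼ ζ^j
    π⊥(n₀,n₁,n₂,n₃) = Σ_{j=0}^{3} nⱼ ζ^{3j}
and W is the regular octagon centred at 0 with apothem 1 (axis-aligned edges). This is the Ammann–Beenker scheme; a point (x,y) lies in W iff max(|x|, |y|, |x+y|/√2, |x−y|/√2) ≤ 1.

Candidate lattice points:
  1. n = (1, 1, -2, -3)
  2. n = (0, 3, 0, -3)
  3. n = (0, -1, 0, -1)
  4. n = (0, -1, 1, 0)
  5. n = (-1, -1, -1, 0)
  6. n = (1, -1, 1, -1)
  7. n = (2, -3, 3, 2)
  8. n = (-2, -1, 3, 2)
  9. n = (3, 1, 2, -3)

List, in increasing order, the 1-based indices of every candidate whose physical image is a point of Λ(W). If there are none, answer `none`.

Internal map: ζ^{3j} for j=0..3 gives (1,0), (−√2/2,√2/2), (0,−1), (√2/2,√2/2).
candidate 1: n = (1, 1, -2, -3) → π⊥ ≈ (-1.8284, +0.5858); max(|x|,|y|,|x±y|/√2) = 1.8284 > 1 ⇒ ∉ W
candidate 2: n = (0, 3, 0, -3) → π⊥ ≈ (-4.2426, +0.0000); max(|x|,|y|,|x±y|/√2) = 4.2426 > 1 ⇒ ∉ W
candidate 3: n = (0, -1, 0, -1) → π⊥ ≈ (+0.0000, -1.4142); max(|x|,|y|,|x±y|/√2) = 1.4142 > 1 ⇒ ∉ W
candidate 4: n = (0, -1, 1, 0) → π⊥ ≈ (+0.7071, -1.7071); max(|x|,|y|,|x±y|/√2) = 1.7071 > 1 ⇒ ∉ W
candidate 5: n = (-1, -1, -1, 0) → π⊥ ≈ (-0.2929, +0.2929); max(|x|,|y|,|x±y|/√2) = 0.4142 ≤ 1 ⇒ ∈ W
candidate 6: n = (1, -1, 1, -1) → π⊥ ≈ (+1.0000, -2.4142); max(|x|,|y|,|x±y|/√2) = 2.4142 > 1 ⇒ ∉ W
candidate 7: n = (2, -3, 3, 2) → π⊥ ≈ (+5.5355, -3.7071); max(|x|,|y|,|x±y|/√2) = 6.5355 > 1 ⇒ ∉ W
candidate 8: n = (-2, -1, 3, 2) → π⊥ ≈ (+0.1213, -2.2929); max(|x|,|y|,|x±y|/√2) = 2.2929 > 1 ⇒ ∉ W
candidate 9: n = (3, 1, 2, -3) → π⊥ ≈ (+0.1716, -3.4142); max(|x|,|y|,|x±y|/√2) = 3.4142 > 1 ⇒ ∉ W

5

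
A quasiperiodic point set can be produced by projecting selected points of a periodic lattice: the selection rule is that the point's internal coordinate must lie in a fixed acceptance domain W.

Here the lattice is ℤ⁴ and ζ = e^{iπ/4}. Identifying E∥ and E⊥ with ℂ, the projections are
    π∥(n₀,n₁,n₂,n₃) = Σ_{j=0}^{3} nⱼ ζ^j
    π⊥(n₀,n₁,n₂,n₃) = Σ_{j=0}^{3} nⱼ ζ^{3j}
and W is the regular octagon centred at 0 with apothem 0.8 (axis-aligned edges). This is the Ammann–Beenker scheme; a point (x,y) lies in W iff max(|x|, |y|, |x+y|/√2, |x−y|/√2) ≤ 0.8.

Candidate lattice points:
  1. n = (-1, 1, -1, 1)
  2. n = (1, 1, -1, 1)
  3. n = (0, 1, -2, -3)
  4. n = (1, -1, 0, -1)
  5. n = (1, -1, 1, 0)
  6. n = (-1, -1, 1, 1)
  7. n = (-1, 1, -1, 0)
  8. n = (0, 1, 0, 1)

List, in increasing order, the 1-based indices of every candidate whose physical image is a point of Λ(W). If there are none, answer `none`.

none

Internal map: ζ^{3j} for j=0..3 gives (1,0), (−√2/2,√2/2), (0,−1), (√2/2,√2/2).
candidate 1: n = (-1, 1, -1, 1) → π⊥ ≈ (-1.0000, +2.4142); max(|x|,|y|,|x±y|/√2) = 2.4142 > 0.8 ⇒ ∉ W
candidate 2: n = (1, 1, -1, 1) → π⊥ ≈ (+1.0000, +2.4142); max(|x|,|y|,|x±y|/√2) = 2.4142 > 0.8 ⇒ ∉ W
candidate 3: n = (0, 1, -2, -3) → π⊥ ≈ (-2.8284, +0.5858); max(|x|,|y|,|x±y|/√2) = 2.8284 > 0.8 ⇒ ∉ W
candidate 4: n = (1, -1, 0, -1) → π⊥ ≈ (+1.0000, -1.4142); max(|x|,|y|,|x±y|/√2) = 1.7071 > 0.8 ⇒ ∉ W
candidate 5: n = (1, -1, 1, 0) → π⊥ ≈ (+1.7071, -1.7071); max(|x|,|y|,|x±y|/√2) = 2.4142 > 0.8 ⇒ ∉ W
candidate 6: n = (-1, -1, 1, 1) → π⊥ ≈ (+0.4142, -1.0000); max(|x|,|y|,|x±y|/√2) = 1.0000 > 0.8 ⇒ ∉ W
candidate 7: n = (-1, 1, -1, 0) → π⊥ ≈ (-1.7071, +1.7071); max(|x|,|y|,|x±y|/√2) = 2.4142 > 0.8 ⇒ ∉ W
candidate 8: n = (0, 1, 0, 1) → π⊥ ≈ (+0.0000, +1.4142); max(|x|,|y|,|x±y|/√2) = 1.4142 > 0.8 ⇒ ∉ W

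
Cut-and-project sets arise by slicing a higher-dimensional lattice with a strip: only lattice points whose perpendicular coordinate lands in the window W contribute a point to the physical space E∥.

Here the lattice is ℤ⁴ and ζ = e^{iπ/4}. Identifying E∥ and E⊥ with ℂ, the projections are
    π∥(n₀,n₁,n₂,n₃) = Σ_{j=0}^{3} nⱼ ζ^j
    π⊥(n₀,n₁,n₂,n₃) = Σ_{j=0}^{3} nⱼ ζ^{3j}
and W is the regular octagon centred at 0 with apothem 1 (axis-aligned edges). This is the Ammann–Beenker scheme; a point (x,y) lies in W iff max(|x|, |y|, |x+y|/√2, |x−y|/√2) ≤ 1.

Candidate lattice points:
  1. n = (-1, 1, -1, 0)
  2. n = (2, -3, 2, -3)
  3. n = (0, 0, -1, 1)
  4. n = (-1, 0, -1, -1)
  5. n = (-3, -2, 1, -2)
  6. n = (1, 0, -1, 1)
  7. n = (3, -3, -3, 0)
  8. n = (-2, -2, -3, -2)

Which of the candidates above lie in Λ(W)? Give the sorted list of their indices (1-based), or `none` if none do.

none

π⊥(n) = n₀ + n₁ζ³ + n₂ζ⁶ + n₃ζ⁹ where ζ = e^{iπ/4}.
candidate 1: n = (-1, 1, -1, 0) → π⊥ ≈ (-1.70711, +1.70711); max(|x|,|y|,|x±y|/√2) = 2.41421 > 1 ⇒ ∉ W
candidate 2: n = (2, -3, 2, -3) → π⊥ ≈ (+2.00000, -6.24264); max(|x|,|y|,|x±y|/√2) = 6.24264 > 1 ⇒ ∉ W
candidate 3: n = (0, 0, -1, 1) → π⊥ ≈ (+0.70711, +1.70711); max(|x|,|y|,|x±y|/√2) = 1.70711 > 1 ⇒ ∉ W
candidate 4: n = (-1, 0, -1, -1) → π⊥ ≈ (-1.70711, +0.29289); max(|x|,|y|,|x±y|/√2) = 1.70711 > 1 ⇒ ∉ W
candidate 5: n = (-3, -2, 1, -2) → π⊥ ≈ (-3.00000, -3.82843); max(|x|,|y|,|x±y|/√2) = 4.82843 > 1 ⇒ ∉ W
candidate 6: n = (1, 0, -1, 1) → π⊥ ≈ (+1.70711, +1.70711); max(|x|,|y|,|x±y|/√2) = 2.41421 > 1 ⇒ ∉ W
candidate 7: n = (3, -3, -3, 0) → π⊥ ≈ (+5.12132, +0.87868); max(|x|,|y|,|x±y|/√2) = 5.12132 > 1 ⇒ ∉ W
candidate 8: n = (-2, -2, -3, -2) → π⊥ ≈ (-2.00000, +0.17157); max(|x|,|y|,|x±y|/√2) = 2.00000 > 1 ⇒ ∉ W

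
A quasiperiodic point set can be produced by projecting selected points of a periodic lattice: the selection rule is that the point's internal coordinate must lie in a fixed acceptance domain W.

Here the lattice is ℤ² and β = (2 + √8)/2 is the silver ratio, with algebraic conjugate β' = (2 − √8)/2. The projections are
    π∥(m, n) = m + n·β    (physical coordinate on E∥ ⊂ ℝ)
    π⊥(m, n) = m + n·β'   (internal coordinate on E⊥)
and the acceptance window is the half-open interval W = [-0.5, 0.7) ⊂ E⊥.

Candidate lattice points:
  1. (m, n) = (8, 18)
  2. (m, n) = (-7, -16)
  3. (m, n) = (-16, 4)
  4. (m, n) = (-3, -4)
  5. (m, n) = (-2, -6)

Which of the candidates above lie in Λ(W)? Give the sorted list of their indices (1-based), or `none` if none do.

β' = (2−√8)/2 ≈ -0.414214.
#1 (8,18): internal coord 8 + (18)·β' = +0.544156; +0.544156 ∈ [-0.5, 0.7) → IN Λ
#2 (-7,-16): internal coord -7 + (-16)·β' = -0.372583; -0.372583 ∈ [-0.5, 0.7) → IN Λ
#3 (-16,4): internal coord -16 + (4)·β' = -17.656854; -17.656854 ∉ [-0.5, 0.7) → out
#4 (-3,-4): internal coord -3 + (-4)·β' = -1.343146; -1.343146 ∉ [-0.5, 0.7) → out
#5 (-2,-6): internal coord -2 + (-6)·β' = +0.485281; +0.485281 ∈ [-0.5, 0.7) → IN Λ

1, 2, 5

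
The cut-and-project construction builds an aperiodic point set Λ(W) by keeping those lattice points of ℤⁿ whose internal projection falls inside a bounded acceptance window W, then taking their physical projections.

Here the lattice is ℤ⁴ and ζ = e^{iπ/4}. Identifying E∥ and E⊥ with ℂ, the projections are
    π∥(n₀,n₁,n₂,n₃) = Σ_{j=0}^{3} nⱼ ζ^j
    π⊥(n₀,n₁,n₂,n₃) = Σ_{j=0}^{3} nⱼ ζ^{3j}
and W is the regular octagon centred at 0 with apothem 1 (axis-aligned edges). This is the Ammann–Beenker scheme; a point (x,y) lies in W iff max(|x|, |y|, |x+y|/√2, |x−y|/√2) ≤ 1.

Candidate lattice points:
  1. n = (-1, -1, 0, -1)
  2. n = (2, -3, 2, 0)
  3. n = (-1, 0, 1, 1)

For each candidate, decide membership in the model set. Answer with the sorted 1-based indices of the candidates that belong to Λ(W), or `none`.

π⊥(n) = n₀ + n₁ζ³ + n₂ζ⁶ + n₃ζ⁹ where ζ = e^{iπ/4}.
#1 (-1, -1, 0, -1): internal (-1.0000, -1.4142); octagon support 1.7071 vs apothem 1 → ∉ W
#2 (2, -3, 2, 0): internal (4.1213, -4.1213); octagon support 5.8284 vs apothem 1 → ∉ W
#3 (-1, 0, 1, 1): internal (-0.2929, -0.2929); octagon support 0.4142 vs apothem 1 → ∈ W

3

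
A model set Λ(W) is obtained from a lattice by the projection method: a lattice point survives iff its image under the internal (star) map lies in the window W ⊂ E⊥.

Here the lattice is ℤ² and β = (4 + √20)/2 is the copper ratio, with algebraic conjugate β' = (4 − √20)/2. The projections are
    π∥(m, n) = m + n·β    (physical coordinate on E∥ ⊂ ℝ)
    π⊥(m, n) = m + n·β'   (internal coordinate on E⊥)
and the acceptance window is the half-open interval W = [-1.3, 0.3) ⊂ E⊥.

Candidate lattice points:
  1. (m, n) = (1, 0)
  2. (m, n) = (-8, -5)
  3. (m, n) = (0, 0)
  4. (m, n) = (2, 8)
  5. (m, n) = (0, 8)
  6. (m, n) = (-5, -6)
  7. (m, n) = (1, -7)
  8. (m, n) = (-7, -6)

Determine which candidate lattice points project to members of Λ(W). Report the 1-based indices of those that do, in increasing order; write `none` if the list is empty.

3, 4

β' = (4−√20)/2 ≈ -0.2361.
[1] lift (1,0): star map gives 1.0000; window check -1.3 ≤ 1.0000 < 0.3 is false → out
[2] lift (-8,-5): star map gives -6.8197; window check -1.3 ≤ -6.8197 < 0.3 is false → out
[3] lift (0,0): star map gives 0.0000; window check -1.3 ≤ 0.0000 < 0.3 is true → IN Λ
[4] lift (2,8): star map gives 0.1115; window check -1.3 ≤ 0.1115 < 0.3 is true → IN Λ
[5] lift (0,8): star map gives -1.8885; window check -1.3 ≤ -1.8885 < 0.3 is false → out
[6] lift (-5,-6): star map gives -3.5836; window check -1.3 ≤ -3.5836 < 0.3 is false → out
[7] lift (1,-7): star map gives 2.6525; window check -1.3 ≤ 2.6525 < 0.3 is false → out
[8] lift (-7,-6): star map gives -5.5836; window check -1.3 ≤ -5.5836 < 0.3 is false → out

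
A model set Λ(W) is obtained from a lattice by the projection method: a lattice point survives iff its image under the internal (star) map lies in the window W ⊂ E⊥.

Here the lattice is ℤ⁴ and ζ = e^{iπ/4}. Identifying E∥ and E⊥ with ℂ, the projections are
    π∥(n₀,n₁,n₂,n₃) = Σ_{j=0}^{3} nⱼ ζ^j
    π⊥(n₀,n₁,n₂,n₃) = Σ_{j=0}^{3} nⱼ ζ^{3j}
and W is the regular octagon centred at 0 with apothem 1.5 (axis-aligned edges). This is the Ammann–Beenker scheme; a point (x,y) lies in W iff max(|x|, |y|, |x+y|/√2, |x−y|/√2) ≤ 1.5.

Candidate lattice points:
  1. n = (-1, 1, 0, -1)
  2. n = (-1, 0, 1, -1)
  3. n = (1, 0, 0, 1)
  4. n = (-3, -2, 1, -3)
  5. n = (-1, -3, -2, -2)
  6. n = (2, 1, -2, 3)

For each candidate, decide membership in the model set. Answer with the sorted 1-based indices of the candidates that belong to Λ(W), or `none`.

none

π⊥(n) = n₀ + n₁ζ³ + n₂ζ⁶ + n₃ζ⁹ where ζ = e^{iπ/4}.
#1 (-1, 1, 0, -1): internal (-2.41421, 0.00000); octagon support 2.41421 vs apothem 1.5 → ∉ W
#2 (-1, 0, 1, -1): internal (-1.70711, -1.70711); octagon support 2.41421 vs apothem 1.5 → ∉ W
#3 (1, 0, 0, 1): internal (1.70711, 0.70711); octagon support 1.70711 vs apothem 1.5 → ∉ W
#4 (-3, -2, 1, -3): internal (-3.70711, -4.53553); octagon support 5.82843 vs apothem 1.5 → ∉ W
#5 (-1, -3, -2, -2): internal (-0.29289, -1.53553); octagon support 1.53553 vs apothem 1.5 → ∉ W
#6 (2, 1, -2, 3): internal (3.41421, 4.82843); octagon support 5.82843 vs apothem 1.5 → ∉ W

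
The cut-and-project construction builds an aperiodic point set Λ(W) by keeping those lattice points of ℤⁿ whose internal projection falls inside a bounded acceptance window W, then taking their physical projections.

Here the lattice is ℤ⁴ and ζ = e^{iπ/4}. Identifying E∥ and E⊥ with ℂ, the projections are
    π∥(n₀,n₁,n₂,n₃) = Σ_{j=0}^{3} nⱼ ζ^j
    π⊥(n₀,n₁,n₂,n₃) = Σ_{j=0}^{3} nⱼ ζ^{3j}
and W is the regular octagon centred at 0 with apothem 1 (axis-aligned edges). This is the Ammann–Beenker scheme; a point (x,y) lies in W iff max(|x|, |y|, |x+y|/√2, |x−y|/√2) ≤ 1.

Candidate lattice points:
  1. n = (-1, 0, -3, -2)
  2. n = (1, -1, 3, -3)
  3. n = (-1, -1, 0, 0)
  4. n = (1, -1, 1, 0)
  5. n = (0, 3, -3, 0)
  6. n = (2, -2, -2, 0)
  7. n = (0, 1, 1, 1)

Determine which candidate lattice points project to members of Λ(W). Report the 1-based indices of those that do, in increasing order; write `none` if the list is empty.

3, 7

π⊥(n) = n₀ + n₁ζ³ + n₂ζ⁶ + n₃ζ⁹ where ζ = e^{iπ/4}.
candidate 1: n = (-1, 0, -3, -2) → π⊥ ≈ (-2.41421, +1.58579); max(|x|,|y|,|x±y|/√2) = 2.82843 > 1 ⇒ ∉ W
candidate 2: n = (1, -1, 3, -3) → π⊥ ≈ (-0.41421, -5.82843); max(|x|,|y|,|x±y|/√2) = 5.82843 > 1 ⇒ ∉ W
candidate 3: n = (-1, -1, 0, 0) → π⊥ ≈ (-0.29289, -0.70711); max(|x|,|y|,|x±y|/√2) = 0.70711 ≤ 1 ⇒ ∈ W
candidate 4: n = (1, -1, 1, 0) → π⊥ ≈ (+1.70711, -1.70711); max(|x|,|y|,|x±y|/√2) = 2.41421 > 1 ⇒ ∉ W
candidate 5: n = (0, 3, -3, 0) → π⊥ ≈ (-2.12132, +5.12132); max(|x|,|y|,|x±y|/√2) = 5.12132 > 1 ⇒ ∉ W
candidate 6: n = (2, -2, -2, 0) → π⊥ ≈ (+3.41421, +0.58579); max(|x|,|y|,|x±y|/√2) = 3.41421 > 1 ⇒ ∉ W
candidate 7: n = (0, 1, 1, 1) → π⊥ ≈ (+0.00000, +0.41421); max(|x|,|y|,|x±y|/√2) = 0.41421 ≤ 1 ⇒ ∈ W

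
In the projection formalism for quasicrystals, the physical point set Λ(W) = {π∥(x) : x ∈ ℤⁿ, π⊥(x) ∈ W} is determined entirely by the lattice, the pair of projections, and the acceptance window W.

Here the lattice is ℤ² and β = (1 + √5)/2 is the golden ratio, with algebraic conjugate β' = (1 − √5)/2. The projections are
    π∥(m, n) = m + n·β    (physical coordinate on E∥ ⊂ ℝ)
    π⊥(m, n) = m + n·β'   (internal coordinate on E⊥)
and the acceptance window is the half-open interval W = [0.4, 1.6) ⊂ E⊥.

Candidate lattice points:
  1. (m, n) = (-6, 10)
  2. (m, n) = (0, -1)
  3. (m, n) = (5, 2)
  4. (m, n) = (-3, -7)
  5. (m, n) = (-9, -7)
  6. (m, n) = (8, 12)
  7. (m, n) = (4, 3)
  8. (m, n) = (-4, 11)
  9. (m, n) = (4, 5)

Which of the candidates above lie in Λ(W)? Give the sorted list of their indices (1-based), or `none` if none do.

Numerically β ≈ 1.61803 and β' = −1/β ≈ -0.61803.
[1] lift (-6,10): star map gives -12.18034; window check 0.4 ≤ -12.18034 < 1.6 is false → out
[2] lift (0,-1): star map gives 0.61803; window check 0.4 ≤ 0.61803 < 1.6 is true → IN Λ
[3] lift (5,2): star map gives 3.76393; window check 0.4 ≤ 3.76393 < 1.6 is false → out
[4] lift (-3,-7): star map gives 1.32624; window check 0.4 ≤ 1.32624 < 1.6 is true → IN Λ
[5] lift (-9,-7): star map gives -4.67376; window check 0.4 ≤ -4.67376 < 1.6 is false → out
[6] lift (8,12): star map gives 0.58359; window check 0.4 ≤ 0.58359 < 1.6 is true → IN Λ
[7] lift (4,3): star map gives 2.14590; window check 0.4 ≤ 2.14590 < 1.6 is false → out
[8] lift (-4,11): star map gives -10.79837; window check 0.4 ≤ -10.79837 < 1.6 is false → out
[9] lift (4,5): star map gives 0.90983; window check 0.4 ≤ 0.90983 < 1.6 is true → IN Λ

2, 4, 6, 9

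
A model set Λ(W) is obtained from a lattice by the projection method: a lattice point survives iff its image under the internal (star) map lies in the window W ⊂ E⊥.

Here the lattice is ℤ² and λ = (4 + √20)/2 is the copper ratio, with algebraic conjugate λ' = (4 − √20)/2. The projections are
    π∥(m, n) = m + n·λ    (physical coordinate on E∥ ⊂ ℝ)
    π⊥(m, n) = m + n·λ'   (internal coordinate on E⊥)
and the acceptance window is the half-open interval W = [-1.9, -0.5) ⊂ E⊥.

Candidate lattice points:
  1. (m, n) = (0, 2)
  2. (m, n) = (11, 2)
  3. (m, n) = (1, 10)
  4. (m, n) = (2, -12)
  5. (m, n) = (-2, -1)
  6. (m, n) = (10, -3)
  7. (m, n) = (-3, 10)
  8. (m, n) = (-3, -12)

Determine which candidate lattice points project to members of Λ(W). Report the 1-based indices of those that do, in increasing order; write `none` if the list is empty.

λ' = (4−√20)/2 ≈ -0.23607.
candidate 1: (m,n)=(0,2) → π∥ = 0+2·λ ≈ 8.47214, π⊥ = 0+2·λ' ≈ -0.47214 ∉ [-1.9, -0.5) ⇒ out
candidate 2: (m,n)=(11,2) → π∥ = 11+2·λ ≈ 19.47214, π⊥ = 11+2·λ' ≈ 10.52786 ∉ [-1.9, -0.5) ⇒ out
candidate 3: (m,n)=(1,10) → π∥ = 1+10·λ ≈ 43.36068, π⊥ = 1+10·λ' ≈ -1.36068 ∈ [-1.9, -0.5) ⇒ IN Λ
candidate 4: (m,n)=(2,-12) → π∥ = 2-12·λ ≈ -48.83282, π⊥ = 2-12·λ' ≈ 4.83282 ∉ [-1.9, -0.5) ⇒ out
candidate 5: (m,n)=(-2,-1) → π∥ = -2-1·λ ≈ -6.23607, π⊥ = -2-1·λ' ≈ -1.76393 ∈ [-1.9, -0.5) ⇒ IN Λ
candidate 6: (m,n)=(10,-3) → π∥ = 10-3·λ ≈ -2.70820, π⊥ = 10-3·λ' ≈ 10.70820 ∉ [-1.9, -0.5) ⇒ out
candidate 7: (m,n)=(-3,10) → π∥ = -3+10·λ ≈ 39.36068, π⊥ = -3+10·λ' ≈ -5.36068 ∉ [-1.9, -0.5) ⇒ out
candidate 8: (m,n)=(-3,-12) → π∥ = -3-12·λ ≈ -53.83282, π⊥ = -3-12·λ' ≈ -0.16718 ∉ [-1.9, -0.5) ⇒ out

3, 5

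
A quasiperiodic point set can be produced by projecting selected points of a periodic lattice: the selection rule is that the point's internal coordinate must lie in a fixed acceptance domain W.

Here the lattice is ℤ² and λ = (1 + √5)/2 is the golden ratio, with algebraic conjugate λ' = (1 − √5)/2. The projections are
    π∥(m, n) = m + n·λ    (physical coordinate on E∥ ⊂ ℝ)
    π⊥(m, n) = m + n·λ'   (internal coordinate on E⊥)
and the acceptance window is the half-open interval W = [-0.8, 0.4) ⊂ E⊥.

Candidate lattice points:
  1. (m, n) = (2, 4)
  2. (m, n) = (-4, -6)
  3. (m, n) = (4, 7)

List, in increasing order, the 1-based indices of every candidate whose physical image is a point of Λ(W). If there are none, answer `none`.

1, 2, 3

Compute λ' = (1−√5)/2 = -0.61803, so π⊥(m,n) = m -0.61803·n.
#1 (2,4): internal coord 2 + (4)·λ' = -0.47214; -0.47214 ∈ [-0.8, 0.4) → IN Λ
#2 (-4,-6): internal coord -4 + (-6)·λ' = -0.29180; -0.29180 ∈ [-0.8, 0.4) → IN Λ
#3 (4,7): internal coord 4 + (7)·λ' = -0.32624; -0.32624 ∈ [-0.8, 0.4) → IN Λ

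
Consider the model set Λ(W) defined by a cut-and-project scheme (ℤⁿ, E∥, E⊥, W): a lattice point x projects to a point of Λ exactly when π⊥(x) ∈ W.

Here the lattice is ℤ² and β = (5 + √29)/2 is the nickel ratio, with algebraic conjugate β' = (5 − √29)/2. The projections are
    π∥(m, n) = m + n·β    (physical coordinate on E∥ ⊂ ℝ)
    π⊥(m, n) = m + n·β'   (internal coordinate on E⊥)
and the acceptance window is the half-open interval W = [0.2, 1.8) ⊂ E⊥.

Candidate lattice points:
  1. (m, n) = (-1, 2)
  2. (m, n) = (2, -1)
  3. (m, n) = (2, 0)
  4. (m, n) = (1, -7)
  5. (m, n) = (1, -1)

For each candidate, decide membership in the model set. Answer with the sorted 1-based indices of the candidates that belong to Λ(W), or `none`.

5

Compute β' = (5−√29)/2 = -0.192582, so π⊥(m,n) = m -0.192582·n.
#1 (-1,2): internal coord -1 + (2)·β' = -1.385165; -1.385165 ∉ [0.2, 1.8) → out
#2 (2,-1): internal coord 2 + (-1)·β' = +2.192582; +2.192582 ∉ [0.2, 1.8) → out
#3 (2,0): internal coord 2 + (0)·β' = +2.000000; +2.000000 ∉ [0.2, 1.8) → out
#4 (1,-7): internal coord 1 + (-7)·β' = +2.348077; +2.348077 ∉ [0.2, 1.8) → out
#5 (1,-1): internal coord 1 + (-1)·β' = +1.192582; +1.192582 ∈ [0.2, 1.8) → IN Λ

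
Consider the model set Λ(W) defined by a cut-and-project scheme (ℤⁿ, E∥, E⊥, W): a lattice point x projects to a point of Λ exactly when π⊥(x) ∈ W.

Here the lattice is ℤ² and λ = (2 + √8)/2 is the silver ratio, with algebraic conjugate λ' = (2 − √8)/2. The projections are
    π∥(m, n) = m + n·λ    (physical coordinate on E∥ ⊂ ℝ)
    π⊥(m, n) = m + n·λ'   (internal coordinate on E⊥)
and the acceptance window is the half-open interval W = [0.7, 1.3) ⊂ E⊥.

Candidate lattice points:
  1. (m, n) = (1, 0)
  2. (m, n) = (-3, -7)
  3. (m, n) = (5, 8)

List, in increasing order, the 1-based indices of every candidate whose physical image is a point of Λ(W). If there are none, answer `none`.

1

λ' = (2−√8)/2 ≈ -0.4142.
#1 (1,0): internal coord 1 + (0)·λ' = +1.0000; +1.0000 ∈ [0.7, 1.3) → IN Λ
#2 (-3,-7): internal coord -3 + (-7)·λ' = -0.1005; -0.1005 ∉ [0.7, 1.3) → out
#3 (5,8): internal coord 5 + (8)·λ' = +1.6863; +1.6863 ∉ [0.7, 1.3) → out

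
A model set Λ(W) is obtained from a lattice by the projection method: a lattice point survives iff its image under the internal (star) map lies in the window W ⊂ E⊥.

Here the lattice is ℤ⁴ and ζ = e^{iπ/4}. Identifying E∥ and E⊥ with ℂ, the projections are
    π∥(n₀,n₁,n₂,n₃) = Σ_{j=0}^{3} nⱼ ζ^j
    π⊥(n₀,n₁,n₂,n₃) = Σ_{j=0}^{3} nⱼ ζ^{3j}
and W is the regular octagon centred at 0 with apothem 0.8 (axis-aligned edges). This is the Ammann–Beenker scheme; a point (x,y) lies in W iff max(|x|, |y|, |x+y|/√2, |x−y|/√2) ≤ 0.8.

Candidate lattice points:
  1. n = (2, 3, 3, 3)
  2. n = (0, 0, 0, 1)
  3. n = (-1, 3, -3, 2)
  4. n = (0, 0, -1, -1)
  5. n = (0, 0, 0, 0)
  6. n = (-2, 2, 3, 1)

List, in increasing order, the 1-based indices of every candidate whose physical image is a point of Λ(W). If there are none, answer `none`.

With ζ = e^{iπ/4} the internal vectors are ζ^0,ζ^3,ζ^6,ζ^9.
candidate 1: n = (2, 3, 3, 3) → π⊥ ≈ (+2.000000, +1.242641); max(|x|,|y|,|x±y|/√2) = 2.292893 > 0.8 ⇒ ∉ W
candidate 2: n = (0, 0, 0, 1) → π⊥ ≈ (+0.707107, +0.707107); max(|x|,|y|,|x±y|/√2) = 1.000000 > 0.8 ⇒ ∉ W
candidate 3: n = (-1, 3, -3, 2) → π⊥ ≈ (-1.707107, +6.535534); max(|x|,|y|,|x±y|/√2) = 6.535534 > 0.8 ⇒ ∉ W
candidate 4: n = (0, 0, -1, -1) → π⊥ ≈ (-0.707107, +0.292893); max(|x|,|y|,|x±y|/√2) = 0.707107 ≤ 0.8 ⇒ ∈ W
candidate 5: n = (0, 0, 0, 0) → π⊥ ≈ (+0.000000, +0.000000); max(|x|,|y|,|x±y|/√2) = 0.000000 ≤ 0.8 ⇒ ∈ W
candidate 6: n = (-2, 2, 3, 1) → π⊥ ≈ (-2.707107, -0.878680); max(|x|,|y|,|x±y|/√2) = 2.707107 > 0.8 ⇒ ∉ W

4, 5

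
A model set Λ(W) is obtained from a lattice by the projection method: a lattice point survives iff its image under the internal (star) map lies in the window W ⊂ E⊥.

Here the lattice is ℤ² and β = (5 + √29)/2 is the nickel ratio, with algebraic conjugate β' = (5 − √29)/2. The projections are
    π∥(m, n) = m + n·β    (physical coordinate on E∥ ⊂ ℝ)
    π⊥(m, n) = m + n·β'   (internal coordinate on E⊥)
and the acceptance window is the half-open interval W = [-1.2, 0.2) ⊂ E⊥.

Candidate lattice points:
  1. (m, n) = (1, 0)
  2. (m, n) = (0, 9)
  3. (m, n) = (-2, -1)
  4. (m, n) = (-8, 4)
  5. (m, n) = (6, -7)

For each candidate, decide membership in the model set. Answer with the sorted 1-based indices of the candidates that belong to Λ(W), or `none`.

β' = (5−√29)/2 ≈ -0.1926.
[1] lift (1,0): star map gives 1.0000; window check -1.2 ≤ 1.0000 < 0.2 is false → out
[2] lift (0,9): star map gives -1.7332; window check -1.2 ≤ -1.7332 < 0.2 is false → out
[3] lift (-2,-1): star map gives -1.8074; window check -1.2 ≤ -1.8074 < 0.2 is false → out
[4] lift (-8,4): star map gives -8.7703; window check -1.2 ≤ -8.7703 < 0.2 is false → out
[5] lift (6,-7): star map gives 7.3481; window check -1.2 ≤ 7.3481 < 0.2 is false → out

none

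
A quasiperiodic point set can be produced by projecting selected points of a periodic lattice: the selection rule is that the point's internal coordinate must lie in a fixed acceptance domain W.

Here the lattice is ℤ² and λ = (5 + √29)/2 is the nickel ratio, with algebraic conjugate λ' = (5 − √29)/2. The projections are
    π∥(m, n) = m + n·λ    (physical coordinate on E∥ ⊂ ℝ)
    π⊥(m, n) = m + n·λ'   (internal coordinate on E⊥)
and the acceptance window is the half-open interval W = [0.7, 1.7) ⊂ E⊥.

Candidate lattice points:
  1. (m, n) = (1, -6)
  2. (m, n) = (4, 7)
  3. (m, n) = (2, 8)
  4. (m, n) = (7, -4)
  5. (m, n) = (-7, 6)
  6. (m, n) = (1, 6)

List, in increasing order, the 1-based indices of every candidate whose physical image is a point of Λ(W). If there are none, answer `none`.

λ' = (5−√29)/2 ≈ -0.1926.
[1] lift (1,-6): star map gives 2.1555; window check 0.7 ≤ 2.1555 < 1.7 is false → out
[2] lift (4,7): star map gives 2.6519; window check 0.7 ≤ 2.6519 < 1.7 is false → out
[3] lift (2,8): star map gives 0.4593; window check 0.7 ≤ 0.4593 < 1.7 is false → out
[4] lift (7,-4): star map gives 7.7703; window check 0.7 ≤ 7.7703 < 1.7 is false → out
[5] lift (-7,6): star map gives -8.1555; window check 0.7 ≤ -8.1555 < 1.7 is false → out
[6] lift (1,6): star map gives -0.1555; window check 0.7 ≤ -0.1555 < 1.7 is false → out

none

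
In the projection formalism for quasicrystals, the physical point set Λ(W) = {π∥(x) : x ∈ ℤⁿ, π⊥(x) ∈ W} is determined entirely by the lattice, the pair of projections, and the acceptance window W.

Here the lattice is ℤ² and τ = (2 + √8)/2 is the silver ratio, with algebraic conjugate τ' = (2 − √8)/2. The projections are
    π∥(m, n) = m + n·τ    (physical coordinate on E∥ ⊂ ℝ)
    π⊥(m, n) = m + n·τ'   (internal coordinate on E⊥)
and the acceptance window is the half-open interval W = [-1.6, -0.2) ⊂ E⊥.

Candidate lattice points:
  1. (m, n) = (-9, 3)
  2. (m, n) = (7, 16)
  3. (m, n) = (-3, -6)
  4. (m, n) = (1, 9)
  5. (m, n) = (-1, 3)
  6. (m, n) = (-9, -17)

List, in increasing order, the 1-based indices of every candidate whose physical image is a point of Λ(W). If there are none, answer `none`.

3

Compute τ' = (2−√8)/2 = -0.414214, so π⊥(m,n) = m -0.414214·n.
[1] lift (-9,3): star map gives -10.242641; window check -1.6 ≤ -10.242641 < -0.2 is false → out
[2] lift (7,16): star map gives 0.372583; window check -1.6 ≤ 0.372583 < -0.2 is false → out
[3] lift (-3,-6): star map gives -0.514719; window check -1.6 ≤ -0.514719 < -0.2 is true → IN Λ
[4] lift (1,9): star map gives -2.727922; window check -1.6 ≤ -2.727922 < -0.2 is false → out
[5] lift (-1,3): star map gives -2.242641; window check -1.6 ≤ -2.242641 < -0.2 is false → out
[6] lift (-9,-17): star map gives -1.958369; window check -1.6 ≤ -1.958369 < -0.2 is false → out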